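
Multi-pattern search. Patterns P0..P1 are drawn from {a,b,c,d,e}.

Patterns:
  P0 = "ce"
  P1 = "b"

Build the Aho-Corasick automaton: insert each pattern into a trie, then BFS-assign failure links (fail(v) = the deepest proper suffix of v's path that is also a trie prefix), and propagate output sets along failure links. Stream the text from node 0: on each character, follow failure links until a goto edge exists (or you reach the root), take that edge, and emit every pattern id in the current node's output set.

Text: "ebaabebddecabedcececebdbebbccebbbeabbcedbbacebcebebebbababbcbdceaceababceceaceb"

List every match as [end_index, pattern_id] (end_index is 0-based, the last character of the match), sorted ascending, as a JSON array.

Build:
Trie (insert patterns):
  0='ε' goto b→3 c→1
  1='c' goto e→2
  2='ce' goto ·  [P0 ends]
  3='b' goto ·  [P1 ends]

Failure links (BFS by depth):
  n1('c'): parent n0 fail=0; on 'c' 0 → fail=0;  out ∅∪∅=∅
  n3('b'): parent n0 fail=0; on 'b' 0 → fail=0;  out {1}∪∅={1}
  n2('ce'): parent n1 fail=0; on 'e' 0 → fail=0;  out {0}∪∅={0}

Run:
[0] read 'e'  n0⇒n0
[1] read 'b'  n0⇒n3  → match P1@[1:1]
[2] read 'a'  n3⇒n0 (via fail)
[3] read 'a'  n0⇒n0
[4] read 'b'  n0⇒n3  → match P1@[4:4]
[5] read 'e'  n3⇒n0 (via fail)
[6] read 'b'  n0⇒n3  → match P1@[6:6]
[7] read 'd'  n3⇒n0 (via fail)
[8] read 'd'  n0⇒n0
[9] read 'e'  n0⇒n0
[10] read 'c'  n0⇒n1
[11] read 'a'  n1⇒n0 (via fail)
[12] read 'b'  n0⇒n3  → match P1@[12:12]
[13] read 'e'  n3⇒n0 (via fail)
[14] read 'd'  n0⇒n0
[15] read 'c'  n0⇒n1
[16] read 'e'  n1⇒n2  → match P0@[15:16]
[17] read 'c'  n2⇒n1 (via fail)
[18] read 'e'  n1⇒n2  → match P0@[17:18]
[19] read 'c'  n2⇒n1 (via fail)
[20] read 'e'  n1⇒n2  → match P0@[19:20]
[21] read 'b'  n2⇒n3 (via fail)  → match P1@[21:21]
[22] read 'd'  n3⇒n0 (via fail)
[23] read 'b'  n0⇒n3  → match P1@[23:23]
[24] read 'e'  n3⇒n0 (via fail)
[25] read 'b'  n0⇒n3  → match P1@[25:25]
[26] read 'b'  n3⇒n3 (via fail)  → match P1@[26:26]
[27] read 'c'  n3⇒n1 (via fail)
[28] read 'c'  n1⇒n1 (via fail)
[29] read 'e'  n1⇒n2  → match P0@[28:29]
[30] read 'b'  n2⇒n3 (via fail)  → match P1@[30:30]
[31] read 'b'  n3⇒n3 (via fail)  → match P1@[31:31]
[32] read 'b'  n3⇒n3 (via fail)  → match P1@[32:32]
[33] read 'e'  n3⇒n0 (via fail)
[34] read 'a'  n0⇒n0
[35] read 'b'  n0⇒n3  → match P1@[35:35]
[36] read 'b'  n3⇒n3 (via fail)  → match P1@[36:36]
[37] read 'c'  n3⇒n1 (via fail)
[38] read 'e'  n1⇒n2  → match P0@[37:38]
[39] read 'd'  n2⇒n0 (via fail)
[40] read 'b'  n0⇒n3  → match P1@[40:40]
[41] read 'b'  n3⇒n3 (via fail)  → match P1@[41:41]
[42] read 'a'  n3⇒n0 (via fail)
[43] read 'c'  n0⇒n1
[44] read 'e'  n1⇒n2  → match P0@[43:44]
[45] read 'b'  n2⇒n3 (via fail)  → match P1@[45:45]
[46] read 'c'  n3⇒n1 (via fail)
[47] read 'e'  n1⇒n2  → match P0@[46:47]
[48] read 'b'  n2⇒n3 (via fail)  → match P1@[48:48]
[49] read 'e'  n3⇒n0 (via fail)
[50] read 'b'  n0⇒n3  → match P1@[50:50]
[51] read 'e'  n3⇒n0 (via fail)
[52] read 'b'  n0⇒n3  → match P1@[52:52]
[53] read 'b'  n3⇒n3 (via fail)  → match P1@[53:53]
[54] read 'a'  n3⇒n0 (via fail)
[55] read 'b'  n0⇒n3  → match P1@[55:55]
[56] read 'a'  n3⇒n0 (via fail)
[57] read 'b'  n0⇒n3  → match P1@[57:57]
[58] read 'b'  n3⇒n3 (via fail)  → match P1@[58:58]
[59] read 'c'  n3⇒n1 (via fail)
[60] read 'b'  n1⇒n3 (via fail)  → match P1@[60:60]
[61] read 'd'  n3⇒n0 (via fail)
[62] read 'c'  n0⇒n1
[63] read 'e'  n1⇒n2  → match P0@[62:63]
[64] read 'a'  n2⇒n0 (via fail)
[65] read 'c'  n0⇒n1
[66] read 'e'  n1⇒n2  → match P0@[65:66]
[67] read 'a'  n2⇒n0 (via fail)
[68] read 'b'  n0⇒n3  → match P1@[68:68]
[69] read 'a'  n3⇒n0 (via fail)
[70] read 'b'  n0⇒n3  → match P1@[70:70]
[71] read 'c'  n3⇒n1 (via fail)
[72] read 'e'  n1⇒n2  → match P0@[71:72]
[73] read 'c'  n2⇒n1 (via fail)
[74] read 'e'  n1⇒n2  → match P0@[73:74]
[75] read 'a'  n2⇒n0 (via fail)
[76] read 'c'  n0⇒n1
[77] read 'e'  n1⇒n2  → match P0@[76:77]
[78] read 'b'  n2⇒n3 (via fail)  → match P1@[78:78]

Matches: [[1,1],[4,1],[6,1],[12,1],[16,0],[18,0],[20,0],[21,1],[23,1],[25,1],[26,1],[29,0],[30,1],[31,1],[32,1],[35,1],[36,1],[38,0],[40,1],[41,1],[44,0],[45,1],[47,0],[48,1],[50,1],[52,1],[53,1],[55,1],[57,1],[58,1],[60,1],[63,0],[66,0],[68,1],[70,1],[72,0],[74,0],[77,0],[78,1]]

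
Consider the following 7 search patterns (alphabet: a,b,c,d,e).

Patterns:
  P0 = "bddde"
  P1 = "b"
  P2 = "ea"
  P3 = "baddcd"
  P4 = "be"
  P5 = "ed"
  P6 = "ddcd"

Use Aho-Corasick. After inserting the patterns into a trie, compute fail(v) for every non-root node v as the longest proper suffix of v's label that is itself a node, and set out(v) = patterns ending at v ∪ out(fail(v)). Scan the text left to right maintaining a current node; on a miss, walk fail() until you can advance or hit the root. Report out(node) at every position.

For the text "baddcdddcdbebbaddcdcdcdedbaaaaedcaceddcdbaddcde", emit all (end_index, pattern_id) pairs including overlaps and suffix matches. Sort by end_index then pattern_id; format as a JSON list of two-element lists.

Build:
Trie (insert patterns):
  n0 'ε': b→1 d→15 e→6
  n1 'b': a→8 d→2 e→13  [P1 ends]
  n2 'bd': d→3
  n3 'bdd': d→4
  n4 'bddd': e→5
  n5 'bddde': ·  [P0 ends]
  n6 'e': a→7 d→14
  n7 'ea': ·  [P2 ends]
  n8 'ba': d→9
  n9 'bad': d→10
  n10 'badd': c→11
  n11 'baddc': d→12
  n12 'baddcd': ·  [P3 ends]
  n13 'be': ·  [P4 ends]
  n14 'ed': ·  [P5 ends]
  n15 'd': d→16
  n16 'dd': c→17
  n17 'ddc': d→18
  n18 'ddcd': ·  [P6 ends]

Failure links (BFS by depth):
  fail(1) 'b': from fail(0)=0 chase 'b': 0 ⇒ 0;  out={1}∪out(0)={1}
  fail(6) 'e': from fail(0)=0 chase 'e': 0 ⇒ 0;  out=∅∪out(0)=∅
  fail(15) 'd': from fail(0)=0 chase 'd': 0 ⇒ 0;  out=∅∪out(0)=∅
  fail(2) 'bd': from fail(1)=0 chase 'd': 0 ⇒ 15;  out=∅∪out(15)=∅
  fail(7) 'ea': from fail(6)=0 chase 'a': 0 ⇒ 0;  out={2}∪out(0)={2}
  fail(8) 'ba': from fail(1)=0 chase 'a': 0 ⇒ 0;  out=∅∪out(0)=∅
  fail(13) 'be': from fail(1)=0 chase 'e': 0 ⇒ 6;  out={4}∪out(6)={4}
  fail(14) 'ed': from fail(6)=0 chase 'd': 0 ⇒ 15;  out={5}∪out(15)={5}
  fail(16) 'dd': from fail(15)=0 chase 'd': 0 ⇒ 15;  out=∅∪out(15)=∅
  fail(3) 'bdd': from fail(2)=15 chase 'd': 15 ⇒ 16;  out=∅∪out(16)=∅
  fail(9) 'bad': from fail(8)=0 chase 'd': 0 ⇒ 15;  out=∅∪out(15)=∅
  fail(17) 'ddc': from fail(16)=15 chase 'c': 15→0 ⇒ 0;  out=∅∪out(0)=∅
  fail(4) 'bddd': from fail(3)=16 chase 'd': 16→15 ⇒ 16;  out=∅∪out(16)=∅
  fail(10) 'badd': from fail(9)=15 chase 'd': 15 ⇒ 16;  out=∅∪out(16)=∅
  fail(18) 'ddcd': from fail(17)=0 chase 'd': 0 ⇒ 15;  out={6}∪out(15)={6}
  fail(5) 'bddde': from fail(4)=16 chase 'e': 16→15→0 ⇒ 6;  out={0}∪out(6)={0}
  fail(11) 'baddc': from fail(10)=16 chase 'c': 16 ⇒ 17;  out=∅∪out(17)=∅
  fail(12) 'baddcd': from fail(11)=17 chase 'd': 17 ⇒ 18;  out={3}∪out(18)={3,6}

Scan:
pos 0 'b': at 1  → match P1@[0:0]
pos 1 'a': at 8
pos 2 'd': at 9
pos 3 'd': at 10
pos 4 'c': at 11
pos 5 'd': at 12  → match P3@[0:5],P6@[2:5]
pos 6 'd': at 16 ·f
pos 7 'd': at 16 ·f
pos 8 'c': at 17
pos 9 'd': at 18  → match P6@[6:9]
pos 10 'b': at 1 ·f  → match P1@[10:10]
pos 11 'e': at 13  → match P4@[10:11]
pos 12 'b': at 1 ·f  → match P1@[12:12]
pos 13 'b': at 1 ·f  → match P1@[13:13]
pos 14 'a': at 8
pos 15 'd': at 9
pos 16 'd': at 10
pos 17 'c': at 11
pos 18 'd': at 12  → match P3@[13:18],P6@[15:18]
pos 19 'c': at 0 ·f
pos 20 'd': at 15
pos 21 'c': at 0 ·f
pos 22 'd': at 15
pos 23 'e': at 6 ·f
pos 24 'd': at 14  → match P5@[23:24]
pos 25 'b': at 1 ·f  → match P1@[25:25]
pos 26 'a': at 8
pos 27 'a': at 0 ·f
pos 28 'a': at 0
pos 29 'a': at 0
pos 30 'e': at 6
pos 31 'd': at 14  → match P5@[30:31]
pos 32 'c': at 0 ·f
pos 33 'a': at 0
pos 34 'c': at 0
pos 35 'e': at 6
pos 36 'd': at 14  → match P5@[35:36]
pos 37 'd': at 16 ·f
pos 38 'c': at 17
pos 39 'd': at 18  → match P6@[36:39]
pos 40 'b': at 1 ·f  → match P1@[40:40]
pos 41 'a': at 8
pos 42 'd': at 9
pos 43 'd': at 10
pos 44 'c': at 11
pos 45 'd': at 12  → match P3@[40:45],P6@[42:45]
pos 46 'e': at 6 ·f

Result: [[0,1],[5,3],[5,6],[9,6],[10,1],[11,4],[12,1],[13,1],[18,3],[18,6],[24,5],[25,1],[31,5],[36,5],[39,6],[40,1],[45,3],[45,6]]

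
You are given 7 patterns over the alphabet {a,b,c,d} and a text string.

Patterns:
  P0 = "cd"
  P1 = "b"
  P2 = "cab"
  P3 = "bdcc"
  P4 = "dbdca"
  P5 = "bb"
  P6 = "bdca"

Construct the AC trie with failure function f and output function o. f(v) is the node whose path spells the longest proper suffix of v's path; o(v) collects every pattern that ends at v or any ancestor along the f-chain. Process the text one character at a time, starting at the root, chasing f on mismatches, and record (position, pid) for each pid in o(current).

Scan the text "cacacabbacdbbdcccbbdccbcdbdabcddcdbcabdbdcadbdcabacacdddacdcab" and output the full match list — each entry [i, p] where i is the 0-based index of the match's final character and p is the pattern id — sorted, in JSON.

Build automaton:
Trie nodes:
  n0 'ε': b→3 c→1 d→9
  n1 'c': a→4 d→2
  n2 'cd': ·  [P0 ends]
  n3 'b': b→14 d→6  [P1 ends]
  n4 'ca': b→5
  n5 'cab': ·  [P2 ends]
  n6 'bd': c→7
  n7 'bdc': a→15 c→8
  n8 'bdcc': ·  [P3 ends]
  n9 'd': b→10
  n10 'db': d→11
  n11 'dbd': c→12
  n12 'dbdc': a→13
  n13 'dbdca': ·  [P4 ends]
  n14 'bb': ·  [P5 ends]
  n15 'bdca': ·  [P6 ends]

Failure links (BFS by depth):
  n1('c'): parent n0 fail=0; on 'c' 0 → fail=0;  out ∅∪∅=∅
  n3('b'): parent n0 fail=0; on 'b' 0 → fail=0;  out {1}∪∅={1}
  n9('d'): parent n0 fail=0; on 'd' 0 → fail=0;  out ∅∪∅=∅
  n2('cd'): parent n1 fail=0; on 'd' 0 → fail=9;  out {0}∪∅={0}
  n4('ca'): parent n1 fail=0; on 'a' 0 → fail=0;  out ∅∪∅=∅
  n6('bd'): parent n3 fail=0; on 'd' 0 → fail=9;  out ∅∪∅=∅
  n10('db'): parent n9 fail=0; on 'b' 0 → fail=3;  out ∅∪{1}={1}
  n14('bb'): parent n3 fail=0; on 'b' 0 → fail=3;  out {5}∪{1}={1,5}
  n5('cab'): parent n4 fail=0; on 'b' 0 → fail=3;  out {2}∪{1}={1,2}
  n7('bdc'): parent n6 fail=9; on 'c' 9→0 → fail=1;  out ∅∪∅=∅
  n11('dbd'): parent n10 fail=3; on 'd' 3 → fail=6;  out ∅∪∅=∅
  n8('bdcc'): parent n7 fail=1; on 'c' 1→0 → fail=1;  out {3}∪∅={3}
  n12('dbdc'): parent n11 fail=6; on 'c' 6 → fail=7;  out ∅∪∅=∅
  n15('bdca'): parent n7 fail=1; on 'a' 1 → fail=4;  out {6}∪∅={6}
  n13('dbdca'): parent n12 fail=7; on 'a' 7 → fail=15;  out {4}∪{6}={4,6}

Scan:
pos 0 'c': at 1
pos 1 'a': at 4
pos 2 'c': at 1 ·f
pos 3 'a': at 4
pos 4 'c': at 1 ·f
pos 5 'a': at 4
pos 6 'b': at 5  emit P1@[6:6],P2@[4:6]
pos 7 'b': at 14 ·f  emit P1@[7:7],P5@[6:7]
pos 8 'a': at 0 ·f
pos 9 'c': at 1
pos 10 'd': at 2  emit P0@[9:10]
pos 11 'b': at 10 ·f  emit P1@[11:11]
pos 12 'b': at 14 ·f  emit P1@[12:12],P5@[11:12]
pos 13 'd': at 6 ·f
pos 14 'c': at 7
pos 15 'c': at 8  emit P3@[12:15]
pos 16 'c': at 1 ·f
pos 17 'b': at 3 ·f  emit P1@[17:17]
pos 18 'b': at 14  emit P1@[18:18],P5@[17:18]
pos 19 'd': at 6 ·f
pos 20 'c': at 7
pos 21 'c': at 8  emit P3@[18:21]
pos 22 'b': at 3 ·f  emit P1@[22:22]
pos 23 'c': at 1 ·f
pos 24 'd': at 2  emit P0@[23:24]
pos 25 'b': at 10 ·f  emit P1@[25:25]
pos 26 'd': at 11
pos 27 'a': at 0 ·f
pos 28 'b': at 3  emit P1@[28:28]
pos 29 'c': at 1 ·f
pos 30 'd': at 2  emit P0@[29:30]
pos 31 'd': at 9 ·f
pos 32 'c': at 1 ·f
pos 33 'd': at 2  emit P0@[32:33]
pos 34 'b': at 10 ·f  emit P1@[34:34]
pos 35 'c': at 1 ·f
pos 36 'a': at 4
pos 37 'b': at 5  emit P1@[37:37],P2@[35:37]
pos 38 'd': at 6 ·f
pos 39 'b': at 10 ·f  emit P1@[39:39]
pos 40 'd': at 11
pos 41 'c': at 12
pos 42 'a': at 13  emit P4@[38:42],P6@[39:42]
pos 43 'd': at 9 ·f
pos 44 'b': at 10  emit P1@[44:44]
pos 45 'd': at 11
pos 46 'c': at 12
pos 47 'a': at 13  emit P4@[43:47],P6@[44:47]
pos 48 'b': at 5 ·f  emit P1@[48:48],P2@[46:48]
pos 49 'a': at 0 ·f
pos 50 'c': at 1
pos 51 'a': at 4
pos 52 'c': at 1 ·f
pos 53 'd': at 2  emit P0@[52:53]
pos 54 'd': at 9 ·f
pos 55 'd': at 9 ·f
pos 56 'a': at 0 ·f
pos 57 'c': at 1
pos 58 'd': at 2  emit P0@[57:58]
pos 59 'c': at 1 ·f
pos 60 'a': at 4
pos 61 'b': at 5  emit P1@[61:61],P2@[59:61]

All matches (sorted): [[6,1],[6,2],[7,1],[7,5],[10,0],[11,1],[12,1],[12,5],[15,3],[17,1],[18,1],[18,5],[21,3],[22,1],[24,0],[25,1],[28,1],[30,0],[33,0],[34,1],[37,1],[37,2],[39,1],[42,4],[42,6],[44,1],[47,4],[47,6],[48,1],[48,2],[53,0],[58,0],[61,1],[61,2]]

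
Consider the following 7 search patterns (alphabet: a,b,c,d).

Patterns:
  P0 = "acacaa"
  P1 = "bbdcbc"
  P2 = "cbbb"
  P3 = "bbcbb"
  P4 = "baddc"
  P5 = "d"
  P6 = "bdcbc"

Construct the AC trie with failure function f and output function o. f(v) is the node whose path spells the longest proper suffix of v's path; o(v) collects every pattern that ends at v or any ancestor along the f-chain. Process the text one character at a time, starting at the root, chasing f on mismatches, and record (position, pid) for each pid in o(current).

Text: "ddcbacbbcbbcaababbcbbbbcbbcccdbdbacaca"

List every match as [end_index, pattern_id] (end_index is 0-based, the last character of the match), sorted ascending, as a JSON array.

Construct AC machine:
Trie nodes:
  0='ε' goto a→1 b→7 c→13 d→24
  1='a' goto c→2
  2='ac' goto a→3
  3='aca' goto c→4
  4='acac' goto a→5
  5='acaca' goto a→6
  6='acacaa' goto ·  [P0 ends]
  7='b' goto a→20 b→8 d→25
  8='bb' goto c→17 d→9
  9='bbd' goto c→10
  10='bbdc' goto b→11
  11='bbdcb' goto c→12
  12='bbdcbc' goto ·  [P1 ends]
  13='c' goto b→14
  14='cb' goto b→15
  15='cbb' goto b→16
  16='cbbb' goto ·  [P2 ends]
  17='bbc' goto b→18
  18='bbcb' goto b→19
  19='bbcbb' goto ·  [P3 ends]
  20='ba' goto d→21
  21='bad' goto d→22
  22='badd' goto c→23
  23='baddc' goto ·  [P4 ends]
  24='d' goto ·  [P5 ends]
  25='bd' goto c→26
  26='bdc' goto b→27
  27='bdcb' goto c→28
  28='bdcbc' goto ·  [P6 ends]

BFS fail/out derivation:
  n1('a'): parent n0 fail=0; on 'a' 0 → fail=0;  out ∅∪∅=∅
  n7('b'): parent n0 fail=0; on 'b' 0 → fail=0;  out ∅∪∅=∅
  n13('c'): parent n0 fail=0; on 'c' 0 → fail=0;  out ∅∪∅=∅
  n24('d'): parent n0 fail=0; on 'd' 0 → fail=0;  out {5}∪∅={5}
  n2('ac'): parent n1 fail=0; on 'c' 0 → fail=13;  out ∅∪∅=∅
  n8('bb'): parent n7 fail=0; on 'b' 0 → fail=7;  out ∅∪∅=∅
  n14('cb'): parent n13 fail=0; on 'b' 0 → fail=7;  out ∅∪∅=∅
  n20('ba'): parent n7 fail=0; on 'a' 0 → fail=1;  out ∅∪∅=∅
  n25('bd'): parent n7 fail=0; on 'd' 0 → fail=24;  out ∅∪{5}={5}
  n3('aca'): parent n2 fail=13; on 'a' 13→0 → fail=1;  out ∅∪∅=∅
  n9('bbd'): parent n8 fail=7; on 'd' 7 → fail=25;  out ∅∪{5}={5}
  n15('cbb'): parent n14 fail=7; on 'b' 7 → fail=8;  out ∅∪∅=∅
  n17('bbc'): parent n8 fail=7; on 'c' 7→0 → fail=13;  out ∅∪∅=∅
  n21('bad'): parent n20 fail=1; on 'd' 1→0 → fail=24;  out ∅∪{5}={5}
  n26('bdc'): parent n25 fail=24; on 'c' 24→0 → fail=13;  out ∅∪∅=∅
  n4('acac'): parent n3 fail=1; on 'c' 1 → fail=2;  out ∅∪∅=∅
  n10('bbdc'): parent n9 fail=25; on 'c' 25 → fail=26;  out ∅∪∅=∅
  n16('cbbb'): parent n15 fail=8; on 'b' 8→7 → fail=8;  out {2}∪∅={2}
  n18('bbcb'): parent n17 fail=13; on 'b' 13 → fail=14;  out ∅∪∅=∅
  n22('badd'): parent n21 fail=24; on 'd' 24→0 → fail=24;  out ∅∪{5}={5}
  n27('bdcb'): parent n26 fail=13; on 'b' 13 → fail=14;  out ∅∪∅=∅
  n5('acaca'): parent n4 fail=2; on 'a' 2 → fail=3;  out ∅∪∅=∅
  n11('bbdcb'): parent n10 fail=26; on 'b' 26 → fail=27;  out ∅∪∅=∅
  n19('bbcbb'): parent n18 fail=14; on 'b' 14 → fail=15;  out {3}∪∅={3}
  n23('baddc'): parent n22 fail=24; on 'c' 24→0 → fail=13;  out {4}∪∅={4}
  n28('bdcbc'): parent n27 fail=14; on 'c' 14→7→0 → fail=13;  out {6}∪∅={6}
  n6('acacaa'): parent n5 fail=3; on 'a' 3→1→0 → fail=1;  out {0}∪∅={0}
  n12('bbdcbc'): parent n11 fail=27; on 'c' 27 → fail=28;  out {1}∪{6}={1,6}

Text stream:
i=0 'd': node 0→24  emit P5@[0:0]
i=1 'd': node 24→24 (via fail)  emit P5@[1:1]
i=2 'c': node 24→13 (via fail)
i=3 'b': node 13→14
i=4 'a': node 14→20 (via fail)
i=5 'c': node 20→2 (via fail)
i=6 'b': node 2→14 (via fail)
i=7 'b': node 14→15
i=8 'c': node 15→17 (via fail)
i=9 'b': node 17→18
i=10 'b': node 18→19  emit P3@[6:10]
i=11 'c': node 19→17 (via fail)
i=12 'a': node 17→1 (via fail)
i=13 'a': node 1→1 (via fail)
i=14 'b': node 1→7 (via fail)
i=15 'a': node 7→20
i=16 'b': node 20→7 (via fail)
i=17 'b': node 7→8
i=18 'c': node 8→17
i=19 'b': node 17→18
i=20 'b': node 18→19  emit P3@[16:20]
i=21 'b': node 19→16 (via fail)  emit P2@[18:21]
i=22 'b': node 16→8 (via fail)
i=23 'c': node 8→17
i=24 'b': node 17→18
i=25 'b': node 18→19  emit P3@[21:25]
i=26 'c': node 19→17 (via fail)
i=27 'c': node 17→13 (via fail)
i=28 'c': node 13→13 (via fail)
i=29 'd': node 13→24 (via fail)  emit P5@[29:29]
i=30 'b': node 24→7 (via fail)
i=31 'd': node 7→25  emit P5@[31:31]
i=32 'b': node 25→7 (via fail)
i=33 'a': node 7→20
i=34 'c': node 20→2 (via fail)
i=35 'a': node 2→3
i=36 'c': node 3→4
i=37 'a': node 4→5

Matches: [[0,5],[1,5],[10,3],[20,3],[21,2],[25,3],[29,5],[31,5]]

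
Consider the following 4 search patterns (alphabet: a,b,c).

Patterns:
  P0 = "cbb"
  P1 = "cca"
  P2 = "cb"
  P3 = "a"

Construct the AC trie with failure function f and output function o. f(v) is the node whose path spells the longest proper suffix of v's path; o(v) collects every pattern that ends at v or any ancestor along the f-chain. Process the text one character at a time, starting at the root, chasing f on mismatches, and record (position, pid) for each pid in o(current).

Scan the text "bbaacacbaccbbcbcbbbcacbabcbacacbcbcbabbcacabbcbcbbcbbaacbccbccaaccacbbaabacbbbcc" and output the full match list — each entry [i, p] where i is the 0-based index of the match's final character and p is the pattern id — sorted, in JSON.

Build:
Trie nodes:
  0='ε' goto a→6 c→1
  1='c' goto b→2 c→4
  2='cb' goto b→3  [P2 ends]
  3='cbb' goto ·  [P0 ends]
  4='cc' goto a→5
  5='cca' goto ·  [P1 ends]
  6='a' goto ·  [P3 ends]

Failure links (BFS by depth):
  n1('c'): parent n0 fail=0; on 'c' 0 → fail=0;  out ∅∪∅=∅
  n6('a'): parent n0 fail=0; on 'a' 0 → fail=0;  out {3}∪∅={3}
  n2('cb'): parent n1 fail=0; on 'b' 0 → fail=0;  out {2}∪∅={2}
  n4('cc'): parent n1 fail=0; on 'c' 0 → fail=1;  out ∅∪∅=∅
  n3('cbb'): parent n2 fail=0; on 'b' 0 → fail=0;  out {0}∪∅={0}
  n5('cca'): parent n4 fail=1; on 'a' 1→0 → fail=6;  out {1}∪{3}={1,3}

Run:
i=0 'b': node 0→0
i=1 'b': node 0→0
i=2 'a': node 0→6  → match P3@[2:2]
i=3 'a': node 6→6 (via fail)  → match P3@[3:3]
i=4 'c': node 6→1 (via fail)
i=5 'a': node 1→6 (via fail)  → match P3@[5:5]
i=6 'c': node 6→1 (via fail)
i=7 'b': node 1→2  → match P2@[6:7]
i=8 'a': node 2→6 (via fail)  → match P3@[8:8]
i=9 'c': node 6→1 (via fail)
i=10 'c': node 1→4
i=11 'b': node 4→2 (via fail)  → match P2@[10:11]
i=12 'b': node 2→3  → match P0@[10:12]
i=13 'c': node 3→1 (via fail)
i=14 'b': node 1→2  → match P2@[13:14]
i=15 'c': node 2→1 (via fail)
i=16 'b': node 1→2  → match P2@[15:16]
i=17 'b': node 2→3  → match P0@[15:17]
i=18 'b': node 3→0 (via fail)
i=19 'c': node 0→1
i=20 'a': node 1→6 (via fail)  → match P3@[20:20]
i=21 'c': node 6→1 (via fail)
i=22 'b': node 1→2  → match P2@[21:22]
i=23 'a': node 2→6 (via fail)  → match P3@[23:23]
i=24 'b': node 6→0 (via fail)
i=25 'c': node 0→1
i=26 'b': node 1→2  → match P2@[25:26]
i=27 'a': node 2→6 (via fail)  → match P3@[27:27]
i=28 'c': node 6→1 (via fail)
i=29 'a': node 1→6 (via fail)  → match P3@[29:29]
i=30 'c': node 6→1 (via fail)
i=31 'b': node 1→2  → match P2@[30:31]
i=32 'c': node 2→1 (via fail)
i=33 'b': node 1→2  → match P2@[32:33]
i=34 'c': node 2→1 (via fail)
i=35 'b': node 1→2  → match P2@[34:35]
i=36 'a': node 2→6 (via fail)  → match P3@[36:36]
i=37 'b': node 6→0 (via fail)
i=38 'b': node 0→0
i=39 'c': node 0→1
i=40 'a': node 1→6 (via fail)  → match P3@[40:40]
i=41 'c': node 6→1 (via fail)
i=42 'a': node 1→6 (via fail)  → match P3@[42:42]
i=43 'b': node 6→0 (via fail)
i=44 'b': node 0→0
i=45 'c': node 0→1
i=46 'b': node 1→2  → match P2@[45:46]
i=47 'c': node 2→1 (via fail)
i=48 'b': node 1→2  → match P2@[47:48]
i=49 'b': node 2→3  → match P0@[47:49]
i=50 'c': node 3→1 (via fail)
i=51 'b': node 1→2  → match P2@[50:51]
i=52 'b': node 2→3  → match P0@[50:52]
i=53 'a': node 3→6 (via fail)  → match P3@[53:53]
i=54 'a': node 6→6 (via fail)  → match P3@[54:54]
i=55 'c': node 6→1 (via fail)
i=56 'b': node 1→2  → match P2@[55:56]
i=57 'c': node 2→1 (via fail)
i=58 'c': node 1→4
i=59 'b': node 4→2 (via fail)  → match P2@[58:59]
i=60 'c': node 2→1 (via fail)
i=61 'c': node 1→4
i=62 'a': node 4→5  → match P1@[60:62],P3@[62:62]
i=63 'a': node 5→6 (via fail)  → match P3@[63:63]
i=64 'c': node 6→1 (via fail)
i=65 'c': node 1→4
i=66 'a': node 4→5  → match P1@[64:66],P3@[66:66]
i=67 'c': node 5→1 (via fail)
i=68 'b': node 1→2  → match P2@[67:68]
i=69 'b': node 2→3  → match P0@[67:69]
i=70 'a': node 3→6 (via fail)  → match P3@[70:70]
i=71 'a': node 6→6 (via fail)  → match P3@[71:71]
i=72 'b': node 6→0 (via fail)
i=73 'a': node 0→6  → match P3@[73:73]
i=74 'c': node 6→1 (via fail)
i=75 'b': node 1→2  → match P2@[74:75]
i=76 'b': node 2→3  → match P0@[74:76]
i=77 'b': node 3→0 (via fail)
i=78 'c': node 0→1
i=79 'c': node 1→4

All matches (sorted): [[2,3],[3,3],[5,3],[7,2],[8,3],[11,2],[12,0],[14,2],[16,2],[17,0],[20,3],[22,2],[23,3],[26,2],[27,3],[29,3],[31,2],[33,2],[35,2],[36,3],[40,3],[42,3],[46,2],[48,2],[49,0],[51,2],[52,0],[53,3],[54,3],[56,2],[59,2],[62,1],[62,3],[63,3],[66,1],[66,3],[68,2],[69,0],[70,3],[71,3],[73,3],[75,2],[76,0]]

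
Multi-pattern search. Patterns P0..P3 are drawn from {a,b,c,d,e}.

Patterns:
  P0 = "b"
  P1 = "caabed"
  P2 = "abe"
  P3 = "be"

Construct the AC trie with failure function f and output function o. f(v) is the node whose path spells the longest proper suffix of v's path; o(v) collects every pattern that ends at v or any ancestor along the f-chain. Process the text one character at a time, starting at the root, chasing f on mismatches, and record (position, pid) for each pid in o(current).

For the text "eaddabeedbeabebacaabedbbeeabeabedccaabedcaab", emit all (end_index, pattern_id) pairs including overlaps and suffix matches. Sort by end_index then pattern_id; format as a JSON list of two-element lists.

Build:
Trie (insert patterns):
  0='ε' goto a→8 b→1 c→2
  1='b' goto e→11  ←P0
  2='c' goto a→3
  3='ca' goto a→4
  4='caa' goto b→5
  5='caab' goto e→6
  6='caabe' goto d→7
  7='caabed' goto ·  ←P1
  8='a' goto b→9
  9='ab' goto e→10
  10='abe' goto ·  ←P2
  11='be' goto ·  ←P3

Failure links (BFS by depth):
  n1('b'): parent n0 fail=0; on 'b' 0 → fail=0;  out {0}∪∅={0}
  n2('c'): parent n0 fail=0; on 'c' 0 → fail=0;  out ∅∪∅=∅
  n8('a'): parent n0 fail=0; on 'a' 0 → fail=0;  out ∅∪∅=∅
  n3('ca'): parent n2 fail=0; on 'a' 0 → fail=8;  out ∅∪∅=∅
  n9('ab'): parent n8 fail=0; on 'b' 0 → fail=1;  out ∅∪{0}={0}
  n11('be'): parent n1 fail=0; on 'e' 0 → fail=0;  out {3}∪∅={3}
  n4('caa'): parent n3 fail=8; on 'a' 8→0 → fail=8;  out ∅∪∅=∅
  n10('abe'): parent n9 fail=1; on 'e' 1 → fail=11;  out {2}∪{3}={2,3}
  n5('caab'): parent n4 fail=8; on 'b' 8 → fail=9;  out ∅∪{0}={0}
  n6('caabe'): parent n5 fail=9; on 'e' 9 → fail=10;  out ∅∪{2,3}={2,3}
  n7('caabed'): parent n6 fail=10; on 'd' 10→11→0 → fail=0;  out {1}∪∅={1}

Scan:
pos 0 'e': at 0
pos 1 'a': at 8
pos 2 'd': at 0 (via fail)
pos 3 'd': at 0
pos 4 'a': at 8
pos 5 'b': at 9  emit P0@[5:5]
pos 6 'e': at 10  emit P2@[4:6],P3@[5:6]
pos 7 'e': at 0 (via fail)
pos 8 'd': at 0
pos 9 'b': at 1  emit P0@[9:9]
pos 10 'e': at 11  emit P3@[9:10]
pos 11 'a': at 8 (via fail)
pos 12 'b': at 9  emit P0@[12:12]
pos 13 'e': at 10  emit P2@[11:13],P3@[12:13]
pos 14 'b': at 1 (via fail)  emit P0@[14:14]
pos 15 'a': at 8 (via fail)
pos 16 'c': at 2 (via fail)
pos 17 'a': at 3
pos 18 'a': at 4
pos 19 'b': at 5  emit P0@[19:19]
pos 20 'e': at 6  emit P2@[18:20],P3@[19:20]
pos 21 'd': at 7  emit P1@[16:21]
pos 22 'b': at 1 (via fail)  emit P0@[22:22]
pos 23 'b': at 1 (via fail)  emit P0@[23:23]
pos 24 'e': at 11  emit P3@[23:24]
pos 25 'e': at 0 (via fail)
pos 26 'a': at 8
pos 27 'b': at 9  emit P0@[27:27]
pos 28 'e': at 10  emit P2@[26:28],P3@[27:28]
pos 29 'a': at 8 (via fail)
pos 30 'b': at 9  emit P0@[30:30]
pos 31 'e': at 10  emit P2@[29:31],P3@[30:31]
pos 32 'd': at 0 (via fail)
pos 33 'c': at 2
pos 34 'c': at 2 (via fail)
pos 35 'a': at 3
pos 36 'a': at 4
pos 37 'b': at 5  emit P0@[37:37]
pos 38 'e': at 6  emit P2@[36:38],P3@[37:38]
pos 39 'd': at 7  emit P1@[34:39]
pos 40 'c': at 2 (via fail)
pos 41 'a': at 3
pos 42 'a': at 4
pos 43 'b': at 5  emit P0@[43:43]

Result: [[5,0],[6,2],[6,3],[9,0],[10,3],[12,0],[13,2],[13,3],[14,0],[19,0],[20,2],[20,3],[21,1],[22,0],[23,0],[24,3],[27,0],[28,2],[28,3],[30,0],[31,2],[31,3],[37,0],[38,2],[38,3],[39,1],[43,0]]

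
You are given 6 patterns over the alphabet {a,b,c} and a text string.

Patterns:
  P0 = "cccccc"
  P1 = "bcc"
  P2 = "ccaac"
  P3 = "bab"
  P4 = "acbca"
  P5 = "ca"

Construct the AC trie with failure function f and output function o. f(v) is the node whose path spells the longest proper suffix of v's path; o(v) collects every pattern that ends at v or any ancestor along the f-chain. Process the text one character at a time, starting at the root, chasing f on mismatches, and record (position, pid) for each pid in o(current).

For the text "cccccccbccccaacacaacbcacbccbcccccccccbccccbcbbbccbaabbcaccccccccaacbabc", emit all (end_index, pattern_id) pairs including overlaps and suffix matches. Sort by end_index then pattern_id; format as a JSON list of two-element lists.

Build:
Trie nodes:
  n0 'ε': a→15 b→7 c→1
  n1 'c': a→20 c→2
  n2 'cc': a→10 c→3
  n3 'ccc': c→4
  n4 'cccc': c→5
  n5 'ccccc': c→6
  n6 'cccccc': ·  ←P0
  n7 'b': a→13 c→8
  n8 'bc': c→9
  n9 'bcc': ·  ←P1
  n10 'cca': a→11
  n11 'ccaa': c→12
  n12 'ccaac': ·  ←P2
  n13 'ba': b→14
  n14 'bab': ·  ←P3
  n15 'a': c→16
  n16 'ac': b→17
  n17 'acb': c→18
  n18 'acbc': a→19
  n19 'acbca': ·  ←P4
  n20 'ca': ·  ←P5

BFS fail/out derivation:
  n1('c'): parent n0 fail=0; on 'c' 0 → fail=0;  out ∅∪∅=∅
  n7('b'): parent n0 fail=0; on 'b' 0 → fail=0;  out ∅∪∅=∅
  n15('a'): parent n0 fail=0; on 'a' 0 → fail=0;  out ∅∪∅=∅
  n2('cc'): parent n1 fail=0; on 'c' 0 → fail=1;  out ∅∪∅=∅
  n8('bc'): parent n7 fail=0; on 'c' 0 → fail=1;  out ∅∪∅=∅
  n13('ba'): parent n7 fail=0; on 'a' 0 → fail=15;  out ∅∪∅=∅
  n16('ac'): parent n15 fail=0; on 'c' 0 → fail=1;  out ∅∪∅=∅
  n20('ca'): parent n1 fail=0; on 'a' 0 → fail=15;  out {5}∪∅={5}
  n3('ccc'): parent n2 fail=1; on 'c' 1 → fail=2;  out ∅∪∅=∅
  n9('bcc'): parent n8 fail=1; on 'c' 1 → fail=2;  out {1}∪∅={1}
  n10('cca'): parent n2 fail=1; on 'a' 1 → fail=20;  out ∅∪{5}={5}
  n14('bab'): parent n13 fail=15; on 'b' 15→0 → fail=7;  out {3}∪∅={3}
  n17('acb'): parent n16 fail=1; on 'b' 1→0 → fail=7;  out ∅∪∅=∅
  n4('cccc'): parent n3 fail=2; on 'c' 2 → fail=3;  out ∅∪∅=∅
  n11('ccaa'): parent n10 fail=20; on 'a' 20→15→0 → fail=15;  out ∅∪∅=∅
  n18('acbc'): parent n17 fail=7; on 'c' 7 → fail=8;  out ∅∪∅=∅
  n5('ccccc'): parent n4 fail=3; on 'c' 3 → fail=4;  out ∅∪∅=∅
  n12('ccaac'): parent n11 fail=15; on 'c' 15 → fail=16;  out {2}∪∅={2}
  n19('acbca'): parent n18 fail=8; on 'a' 8→1 → fail=20;  out {4}∪{5}={4,5}
  n6('cccccc'): parent n5 fail=4; on 'c' 4 → fail=5;  out {0}∪∅={0}

Run:
[0] read 'c'  n0⇒n1
[1] read 'c'  n1⇒n2
[2] read 'c'  n2⇒n3
[3] read 'c'  n3⇒n4
[4] read 'c'  n4⇒n5
[5] read 'c'  n5⇒n6  → match P0@[0:5]
[6] read 'c'  n6⇒n6 (fail-walked)  → match P0@[1:6]
[7] read 'b'  n6⇒n7 (fail-walked)
[8] read 'c'  n7⇒n8
[9] read 'c'  n8⇒n9  → match P1@[7:9]
[10] read 'c'  n9⇒n3 (fail-walked)
[11] read 'c'  n3⇒n4
[12] read 'a'  n4⇒n10 (fail-walked)  → match P5@[11:12]
[13] read 'a'  n10⇒n11
[14] read 'c'  n11⇒n12  → match P2@[10:14]
[15] read 'a'  n12⇒n20 (fail-walked)  → match P5@[14:15]
[16] read 'c'  n20⇒n16 (fail-walked)
[17] read 'a'  n16⇒n20 (fail-walked)  → match P5@[16:17]
[18] read 'a'  n20⇒n15 (fail-walked)
[19] read 'c'  n15⇒n16
[20] read 'b'  n16⇒n17
[21] read 'c'  n17⇒n18
[22] read 'a'  n18⇒n19  → match P4@[18:22],P5@[21:22]
[23] read 'c'  n19⇒n16 (fail-walked)
[24] read 'b'  n16⇒n17
[25] read 'c'  n17⇒n18
[26] read 'c'  n18⇒n9 (fail-walked)  → match P1@[24:26]
[27] read 'b'  n9⇒n7 (fail-walked)
[28] read 'c'  n7⇒n8
[29] read 'c'  n8⇒n9  → match P1@[27:29]
[30] read 'c'  n9⇒n3 (fail-walked)
[31] read 'c'  n3⇒n4
[32] read 'c'  n4⇒n5
[33] read 'c'  n5⇒n6  → match P0@[28:33]
[34] read 'c'  n6⇒n6 (fail-walked)  → match P0@[29:34]
[35] read 'c'  n6⇒n6 (fail-walked)  → match P0@[30:35]
[36] read 'c'  n6⇒n6 (fail-walked)  → match P0@[31:36]
[37] read 'b'  n6⇒n7 (fail-walked)
[38] read 'c'  n7⇒n8
[39] read 'c'  n8⇒n9  → match P1@[37:39]
[40] read 'c'  n9⇒n3 (fail-walked)
[41] read 'c'  n3⇒n4
[42] read 'b'  n4⇒n7 (fail-walked)
[43] read 'c'  n7⇒n8
[44] read 'b'  n8⇒n7 (fail-walked)
[45] read 'b'  n7⇒n7 (fail-walked)
[46] read 'b'  n7⇒n7 (fail-walked)
[47] read 'c'  n7⇒n8
[48] read 'c'  n8⇒n9  → match P1@[46:48]
[49] read 'b'  n9⇒n7 (fail-walked)
[50] read 'a'  n7⇒n13
[51] read 'a'  n13⇒n15 (fail-walked)
[52] read 'b'  n15⇒n7 (fail-walked)
[53] read 'b'  n7⇒n7 (fail-walked)
[54] read 'c'  n7⇒n8
[55] read 'a'  n8⇒n20 (fail-walked)  → match P5@[54:55]
[56] read 'c'  n20⇒n16 (fail-walked)
[57] read 'c'  n16⇒n2 (fail-walked)
[58] read 'c'  n2⇒n3
[59] read 'c'  n3⇒n4
[60] read 'c'  n4⇒n5
[61] read 'c'  n5⇒n6  → match P0@[56:61]
[62] read 'c'  n6⇒n6 (fail-walked)  → match P0@[57:62]
[63] read 'c'  n6⇒n6 (fail-walked)  → match P0@[58:63]
[64] read 'a'  n6⇒n10 (fail-walked)  → match P5@[63:64]
[65] read 'a'  n10⇒n11
[66] read 'c'  n11⇒n12  → match P2@[62:66]
[67] read 'b'  n12⇒n17 (fail-walked)
[68] read 'a'  n17⇒n13 (fail-walked)
[69] read 'b'  n13⇒n14  → match P3@[67:69]
[70] read 'c'  n14⇒n8 (fail-walked)

All matches (sorted): [[5,0],[6,0],[9,1],[12,5],[14,2],[15,5],[17,5],[22,4],[22,5],[26,1],[29,1],[33,0],[34,0],[35,0],[36,0],[39,1],[48,1],[55,5],[61,0],[62,0],[63,0],[64,5],[66,2],[69,3]]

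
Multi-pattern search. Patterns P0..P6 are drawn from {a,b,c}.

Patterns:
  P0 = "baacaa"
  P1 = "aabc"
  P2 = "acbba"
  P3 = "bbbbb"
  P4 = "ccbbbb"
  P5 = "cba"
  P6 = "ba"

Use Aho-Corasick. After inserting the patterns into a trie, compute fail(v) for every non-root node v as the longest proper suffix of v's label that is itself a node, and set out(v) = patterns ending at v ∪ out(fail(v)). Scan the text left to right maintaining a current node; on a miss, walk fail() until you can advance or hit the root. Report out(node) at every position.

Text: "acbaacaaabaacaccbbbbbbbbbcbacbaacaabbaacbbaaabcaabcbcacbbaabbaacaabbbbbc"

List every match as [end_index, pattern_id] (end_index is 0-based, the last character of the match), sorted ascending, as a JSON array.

Construct AC machine:
Trie (insert patterns):
  n0 'ε': a→7 b→1 c→19
  n1 'b': a→2 b→15
  n2 'ba': a→3  ←P6
  n3 'baa': c→4
  n4 'baac': a→5
  n5 'baaca': a→6
  n6 'baacaa': ·  ←P0
  n7 'a': a→8 c→11
  n8 'aa': b→9
  n9 'aab': c→10
  n10 'aabc': ·  ←P1
  n11 'ac': b→12
  n12 'acb': b→13
  n13 'acbb': a→14
  n14 'acbba': ·  ←P2
  n15 'bb': b→16
  n16 'bbb': b→17
  n17 'bbbb': b→18
  n18 'bbbbb': ·  ←P3
  n19 'c': b→25 c→20
  n20 'cc': b→21
  n21 'ccb': b→22
  n22 'ccbb': b→23
  n23 'ccbbb': b→24
  n24 'ccbbbb': ·  ←P4
  n25 'cb': a→26
  n26 'cba': ·  ←P5

BFS fail/out derivation:
  fail(1) 'b': from fail(0)=0 chase 'b': 0 ⇒ 0;  out=∅∪out(0)=∅
  fail(7) 'a': from fail(0)=0 chase 'a': 0 ⇒ 0;  out=∅∪out(0)=∅
  fail(19) 'c': from fail(0)=0 chase 'c': 0 ⇒ 0;  out=∅∪out(0)=∅
  fail(2) 'ba': from fail(1)=0 chase 'a': 0 ⇒ 7;  out={6}∪out(7)={6}
  fail(8) 'aa': from fail(7)=0 chase 'a': 0 ⇒ 7;  out=∅∪out(7)=∅
  fail(11) 'ac': from fail(7)=0 chase 'c': 0 ⇒ 19;  out=∅∪out(19)=∅
  fail(15) 'bb': from fail(1)=0 chase 'b': 0 ⇒ 1;  out=∅∪out(1)=∅
  fail(20) 'cc': from fail(19)=0 chase 'c': 0 ⇒ 19;  out=∅∪out(19)=∅
  fail(25) 'cb': from fail(19)=0 chase 'b': 0 ⇒ 1;  out=∅∪out(1)=∅
  fail(3) 'baa': from fail(2)=7 chase 'a': 7 ⇒ 8;  out=∅∪out(8)=∅
  fail(9) 'aab': from fail(8)=7 chase 'b': 7→0 ⇒ 1;  out=∅∪out(1)=∅
  fail(12) 'acb': from fail(11)=19 chase 'b': 19 ⇒ 25;  out=∅∪out(25)=∅
  fail(16) 'bbb': from fail(15)=1 chase 'b': 1 ⇒ 15;  out=∅∪out(15)=∅
  fail(21) 'ccb': from fail(20)=19 chase 'b': 19 ⇒ 25;  out=∅∪out(25)=∅
  fail(26) 'cba': from fail(25)=1 chase 'a': 1 ⇒ 2;  out={5}∪out(2)={5,6}
  fail(4) 'baac': from fail(3)=8 chase 'c': 8→7 ⇒ 11;  out=∅∪out(11)=∅
  fail(10) 'aabc': from fail(9)=1 chase 'c': 1→0 ⇒ 19;  out={1}∪out(19)={1}
  fail(13) 'acbb': from fail(12)=25 chase 'b': 25→1 ⇒ 15;  out=∅∪out(15)=∅
  fail(17) 'bbbb': from fail(16)=15 chase 'b': 15 ⇒ 16;  out=∅∪out(16)=∅
  fail(22) 'ccbb': from fail(21)=25 chase 'b': 25→1 ⇒ 15;  out=∅∪out(15)=∅
  fail(5) 'baaca': from fail(4)=11 chase 'a': 11→19→0 ⇒ 7;  out=∅∪out(7)=∅
  fail(14) 'acbba': from fail(13)=15 chase 'a': 15→1 ⇒ 2;  out={2}∪out(2)={2,6}
  fail(18) 'bbbbb': from fail(17)=16 chase 'b': 16 ⇒ 17;  out={3}∪out(17)={3}
  fail(23) 'ccbbb': from fail(22)=15 chase 'b': 15 ⇒ 16;  out=∅∪out(16)=∅
  fail(6) 'baacaa': from fail(5)=7 chase 'a': 7 ⇒ 8;  out={0}∪out(8)={0}
  fail(24) 'ccbbbb': from fail(23)=16 chase 'b': 16 ⇒ 17;  out={4}∪out(17)={4}

Text stream:
pos 0 'a': at 7
pos 1 'c': at 11
pos 2 'b': at 12
pos 3 'a': at 26 ·f  → match P5@[1:3],P6@[2:3]
pos 4 'a': at 3 ·f
pos 5 'c': at 4
pos 6 'a': at 5
pos 7 'a': at 6  → match P0@[2:7]
pos 8 'a': at 8 ·f
pos 9 'b': at 9
pos 10 'a': at 2 ·f  → match P6@[9:10]
pos 11 'a': at 3
pos 12 'c': at 4
pos 13 'a': at 5
pos 14 'c': at 11 ·f
pos 15 'c': at 20 ·f
pos 16 'b': at 21
pos 17 'b': at 22
pos 18 'b': at 23
pos 19 'b': at 24  → match P4@[14:19]
pos 20 'b': at 18 ·f  → match P3@[16:20]
pos 21 'b': at 18 ·f  → match P3@[17:21]
pos 22 'b': at 18 ·f  → match P3@[18:22]
pos 23 'b': at 18 ·f  → match P3@[19:23]
pos 24 'b': at 18 ·f  → match P3@[20:24]
pos 25 'c': at 19 ·f
pos 26 'b': at 25
pos 27 'a': at 26  → match P5@[25:27],P6@[26:27]
pos 28 'c': at 11 ·f
pos 29 'b': at 12
pos 30 'a': at 26 ·f  → match P5@[28:30],P6@[29:30]
pos 31 'a': at 3 ·f
pos 32 'c': at 4
pos 33 'a': at 5
pos 34 'a': at 6  → match P0@[29:34]
pos 35 'b': at 9 ·f
pos 36 'b': at 15 ·f
pos 37 'a': at 2 ·f  → match P6@[36:37]
pos 38 'a': at 3
pos 39 'c': at 4
pos 40 'b': at 12 ·f
pos 41 'b': at 13
pos 42 'a': at 14  → match P2@[38:42],P6@[41:42]
pos 43 'a': at 3 ·f
pos 44 'a': at 8 ·f
pos 45 'b': at 9
pos 46 'c': at 10  → match P1@[43:46]
pos 47 'a': at 7 ·f
pos 48 'a': at 8
pos 49 'b': at 9
pos 50 'c': at 10  → match P1@[47:50]
pos 51 'b': at 25 ·f
pos 52 'c': at 19 ·f
pos 53 'a': at 7 ·f
pos 54 'c': at 11
pos 55 'b': at 12
pos 56 'b': at 13
pos 57 'a': at 14  → match P2@[53:57],P6@[56:57]
pos 58 'a': at 3 ·f
pos 59 'b': at 9 ·f
pos 60 'b': at 15 ·f
pos 61 'a': at 2 ·f  → match P6@[60:61]
pos 62 'a': at 3
pos 63 'c': at 4
pos 64 'a': at 5
pos 65 'a': at 6  → match P0@[60:65]
pos 66 'b': at 9 ·f
pos 67 'b': at 15 ·f
pos 68 'b': at 16
pos 69 'b': at 17
pos 70 'b': at 18  → match P3@[66:70]
pos 71 'c': at 19 ·f

Matches: [[3,5],[3,6],[7,0],[10,6],[19,4],[20,3],[21,3],[22,3],[23,3],[24,3],[27,5],[27,6],[30,5],[30,6],[34,0],[37,6],[42,2],[42,6],[46,1],[50,1],[57,2],[57,6],[61,6],[65,0],[70,3]]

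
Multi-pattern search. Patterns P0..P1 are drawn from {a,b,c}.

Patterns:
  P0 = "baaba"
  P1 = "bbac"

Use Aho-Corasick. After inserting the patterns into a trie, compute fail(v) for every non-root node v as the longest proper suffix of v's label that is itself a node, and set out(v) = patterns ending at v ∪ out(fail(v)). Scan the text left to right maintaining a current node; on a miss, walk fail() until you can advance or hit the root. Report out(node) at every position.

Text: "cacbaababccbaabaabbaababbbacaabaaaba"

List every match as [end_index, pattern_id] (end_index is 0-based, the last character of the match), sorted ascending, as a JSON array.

Build automaton:
Trie (insert patterns):
  n0 'ε': b→1
  n1 'b': a→2 b→6
  n2 'ba': a→3
  n3 'baa': b→4
  n4 'baab': a→5
  n5 'baaba': ·  [P0 ends]
  n6 'bb': a→7
  n7 'bba': c→8
  n8 'bbac': ·  [P1 ends]

Failure links (BFS by depth):
  fail(1) 'b': from fail(0)=0 chase 'b': 0 ⇒ 0;  out=∅∪out(0)=∅
  fail(2) 'ba': from fail(1)=0 chase 'a': 0 ⇒ 0;  out=∅∪out(0)=∅
  fail(6) 'bb': from fail(1)=0 chase 'b': 0 ⇒ 1;  out=∅∪out(1)=∅
  fail(3) 'baa': from fail(2)=0 chase 'a': 0 ⇒ 0;  out=∅∪out(0)=∅
  fail(7) 'bba': from fail(6)=1 chase 'a': 1 ⇒ 2;  out=∅∪out(2)=∅
  fail(4) 'baab': from fail(3)=0 chase 'b': 0 ⇒ 1;  out=∅∪out(1)=∅
  fail(8) 'bbac': from fail(7)=2 chase 'c': 2→0 ⇒ 0;  out={1}∪out(0)={1}
  fail(5) 'baaba': from fail(4)=1 chase 'a': 1 ⇒ 2;  out={0}∪out(2)={0}

Scan:
pos 0 'c': at 0
pos 1 'a': at 0
pos 2 'c': at 0
pos 3 'b': at 1
pos 4 'a': at 2
pos 5 'a': at 3
pos 6 'b': at 4
pos 7 'a': at 5  ** P0@[3:7]
pos 8 'b': at 1 (fail-walked)
pos 9 'c': at 0 (fail-walked)
pos 10 'c': at 0
pos 11 'b': at 1
pos 12 'a': at 2
pos 13 'a': at 3
pos 14 'b': at 4
pos 15 'a': at 5  ** P0@[11:15]
pos 16 'a': at 3 (fail-walked)
pos 17 'b': at 4
pos 18 'b': at 6 (fail-walked)
pos 19 'a': at 7
pos 20 'a': at 3 (fail-walked)
pos 21 'b': at 4
pos 22 'a': at 5  ** P0@[18:22]
pos 23 'b': at 1 (fail-walked)
pos 24 'b': at 6
pos 25 'b': at 6 (fail-walked)
pos 26 'a': at 7
pos 27 'c': at 8  ** P1@[24:27]
pos 28 'a': at 0 (fail-walked)
pos 29 'a': at 0
pos 30 'b': at 1
pos 31 'a': at 2
pos 32 'a': at 3
pos 33 'a': at 0 (fail-walked)
pos 34 'b': at 1
pos 35 'a': at 2

All matches (sorted): [[7,0],[15,0],[22,0],[27,1]]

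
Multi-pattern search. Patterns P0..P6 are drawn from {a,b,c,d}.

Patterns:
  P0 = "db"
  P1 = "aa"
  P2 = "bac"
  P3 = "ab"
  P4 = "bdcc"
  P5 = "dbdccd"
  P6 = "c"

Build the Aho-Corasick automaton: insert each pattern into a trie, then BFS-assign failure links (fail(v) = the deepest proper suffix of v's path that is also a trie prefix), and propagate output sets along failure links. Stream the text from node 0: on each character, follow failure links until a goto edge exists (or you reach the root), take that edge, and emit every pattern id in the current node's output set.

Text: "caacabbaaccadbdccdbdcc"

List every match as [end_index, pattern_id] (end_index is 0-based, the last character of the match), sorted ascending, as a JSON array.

Construct AC machine:
Trie (insert patterns):
  n0 'ε': a→3 b→5 c→16 d→1
  n1 'd': b→2
  n2 'db': d→12  [P0 ends]
  n3 'a': a→4 b→8
  n4 'aa': ·  [P1 ends]
  n5 'b': a→6 d→9
  n6 'ba': c→7
  n7 'bac': ·  [P2 ends]
  n8 'ab': ·  [P3 ends]
  n9 'bd': c→10
  n10 'bdc': c→11
  n11 'bdcc': ·  [P4 ends]
  n12 'dbd': c→13
  n13 'dbdc': c→14
  n14 'dbdcc': d→15
  n15 'dbdccd': ·  [P5 ends]
  n16 'c': ·  [P6 ends]

BFS fail/out derivation:
  n1('d'): parent n0 fail=0; on 'd' 0 → fail=0;  out ∅∪∅=∅
  n3('a'): parent n0 fail=0; on 'a' 0 → fail=0;  out ∅∪∅=∅
  n5('b'): parent n0 fail=0; on 'b' 0 → fail=0;  out ∅∪∅=∅
  n16('c'): parent n0 fail=0; on 'c' 0 → fail=0;  out {6}∪∅={6}
  n2('db'): parent n1 fail=0; on 'b' 0 → fail=5;  out {0}∪∅={0}
  n4('aa'): parent n3 fail=0; on 'a' 0 → fail=3;  out {1}∪∅={1}
  n6('ba'): parent n5 fail=0; on 'a' 0 → fail=3;  out ∅∪∅=∅
  n8('ab'): parent n3 fail=0; on 'b' 0 → fail=5;  out {3}∪∅={3}
  n9('bd'): parent n5 fail=0; on 'd' 0 → fail=1;  out ∅∪∅=∅
  n7('bac'): parent n6 fail=3; on 'c' 3→0 → fail=16;  out {2}∪{6}={2,6}
  n10('bdc'): parent n9 fail=1; on 'c' 1→0 → fail=16;  out ∅∪{6}={6}
  n12('dbd'): parent n2 fail=5; on 'd' 5 → fail=9;  out ∅∪∅=∅
  n11('bdcc'): parent n10 fail=16; on 'c' 16→0 → fail=16;  out {4}∪{6}={4,6}
  n13('dbdc'): parent n12 fail=9; on 'c' 9 → fail=10;  out ∅∪{6}={6}
  n14('dbdcc'): parent n13 fail=10; on 'c' 10 → fail=11;  out ∅∪{4,6}={4,6}
  n15('dbdccd'): parent n14 fail=11; on 'd' 11→16→0 → fail=1;  out {5}∪∅={5}

Scan:
i=0 'c': node 0→16  ** P6@[0:0]
i=1 'a': node 16→3 ·f
i=2 'a': node 3→4  ** P1@[1:2]
i=3 'c': node 4→16 ·f  ** P6@[3:3]
i=4 'a': node 16→3 ·f
i=5 'b': node 3→8  ** P3@[4:5]
i=6 'b': node 8→5 ·f
i=7 'a': node 5→6
i=8 'a': node 6→4 ·f  ** P1@[7:8]
i=9 'c': node 4→16 ·f  ** P6@[9:9]
i=10 'c': node 16→16 ·f  ** P6@[10:10]
i=11 'a': node 16→3 ·f
i=12 'd': node 3→1 ·f
i=13 'b': node 1→2  ** P0@[12:13]
i=14 'd': node 2→12
i=15 'c': node 12→13  ** P6@[15:15]
i=16 'c': node 13→14  ** P4@[13:16],P6@[16:16]
i=17 'd': node 14→15  ** P5@[12:17]
i=18 'b': node 15→2 ·f  ** P0@[17:18]
i=19 'd': node 2→12
i=20 'c': node 12→13  ** P6@[20:20]
i=21 'c': node 13→14  ** P4@[18:21],P6@[21:21]

Result: [[0,6],[2,1],[3,6],[5,3],[8,1],[9,6],[10,6],[13,0],[15,6],[16,4],[16,6],[17,5],[18,0],[20,6],[21,4],[21,6]]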